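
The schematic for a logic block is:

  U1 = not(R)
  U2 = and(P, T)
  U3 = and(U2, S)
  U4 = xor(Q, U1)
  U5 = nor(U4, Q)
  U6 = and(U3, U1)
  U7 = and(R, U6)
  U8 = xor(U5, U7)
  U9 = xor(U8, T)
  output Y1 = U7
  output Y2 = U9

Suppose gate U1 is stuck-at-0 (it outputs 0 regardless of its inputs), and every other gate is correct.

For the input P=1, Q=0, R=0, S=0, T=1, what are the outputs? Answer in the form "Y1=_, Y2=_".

Propagate with U1 forced: U1=0 [stuck-at-0], U2=1, U3=0, U4=0, U5=1, U6=0, U7=0, U8=1, U9=0.
So the outputs are Y1=0, Y2=0. (Without the fault they would be Y1=0, Y2=1.)

Y1=0, Y2=0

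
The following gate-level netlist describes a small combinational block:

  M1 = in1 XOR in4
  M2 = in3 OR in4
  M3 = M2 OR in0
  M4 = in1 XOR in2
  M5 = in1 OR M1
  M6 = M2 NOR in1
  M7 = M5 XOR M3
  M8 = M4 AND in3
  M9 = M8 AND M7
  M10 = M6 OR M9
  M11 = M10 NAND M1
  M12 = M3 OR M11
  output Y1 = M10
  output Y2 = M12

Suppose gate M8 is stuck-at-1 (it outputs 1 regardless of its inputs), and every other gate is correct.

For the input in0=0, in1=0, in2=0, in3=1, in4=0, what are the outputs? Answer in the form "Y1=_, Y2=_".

Y1=1, Y2=1

Propagate with M8 forced: M1=0, M2=1, M3=1, M4=0, M5=0, M6=0, M7=1, M8=1 [stuck-at-1], M9=1, M10=1, M11=1, M12=1.
So the outputs are Y1=1, Y2=1. (Without the fault they would be Y1=0, Y2=1.)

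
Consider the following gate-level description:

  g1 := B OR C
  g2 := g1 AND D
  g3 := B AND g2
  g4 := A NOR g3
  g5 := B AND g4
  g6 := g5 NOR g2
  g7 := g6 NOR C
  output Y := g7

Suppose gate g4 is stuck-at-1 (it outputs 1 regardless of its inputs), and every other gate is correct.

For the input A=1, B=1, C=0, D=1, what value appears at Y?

Propagate with g4 forced: g1=1, g2=1, g3=1, g4=1 [stuck-at-1], g5=1, g6=0, g7=1.
So Y = 1. (Same as the fault-free value — the fault is masked on this input.)

1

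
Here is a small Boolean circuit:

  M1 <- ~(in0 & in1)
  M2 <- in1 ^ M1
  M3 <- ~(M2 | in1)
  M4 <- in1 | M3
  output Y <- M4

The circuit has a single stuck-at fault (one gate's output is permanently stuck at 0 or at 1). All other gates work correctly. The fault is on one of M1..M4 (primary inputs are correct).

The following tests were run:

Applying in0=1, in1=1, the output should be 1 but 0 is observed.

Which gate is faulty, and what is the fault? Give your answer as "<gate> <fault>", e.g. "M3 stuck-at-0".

M4 stuck-at-0

Fault-free values for test 1 (in0=1, in1=1): M1=0, M2=1, M3=0, M4=1, giving Y=1. Observed 0.
Test 1: faults giving observed 0 are {M4 stuck-at-0}.
Only M4 stuck-at-0 is consistent with every test.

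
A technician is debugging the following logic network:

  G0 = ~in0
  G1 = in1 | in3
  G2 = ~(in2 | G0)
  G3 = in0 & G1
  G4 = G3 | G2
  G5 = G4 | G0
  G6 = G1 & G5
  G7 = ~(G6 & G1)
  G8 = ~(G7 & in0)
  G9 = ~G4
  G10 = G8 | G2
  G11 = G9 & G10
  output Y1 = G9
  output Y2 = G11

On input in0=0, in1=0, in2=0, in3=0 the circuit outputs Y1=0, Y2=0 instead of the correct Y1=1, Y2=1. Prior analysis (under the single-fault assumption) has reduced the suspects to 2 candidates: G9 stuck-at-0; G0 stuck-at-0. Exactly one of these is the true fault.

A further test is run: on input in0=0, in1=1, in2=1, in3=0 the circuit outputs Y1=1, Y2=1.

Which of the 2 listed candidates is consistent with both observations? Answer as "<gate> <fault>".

Evaluate each candidate on input in0=0, in1=1, in2=1, in3=0:
  G9 stuck-at-0: G0=1, G1=1, G2=0, G3=0, G4=0, G5=1, G6=1, G7=0, G8=1, G9=0 [stuck-at-0], G10=1, G11=0 → Y1=0, Y2=0 — eliminated
  G0 stuck-at-0: G0=0 [stuck-at-0], G1=1, G2=0, G3=0, G4=0, G5=0, G6=0, G7=1, G8=1, G9=1, G10=1, G11=1 → Y1=1, Y2=1 — matches
Only G0 stuck-at-0 reproduces the observed Y1=1, Y2=1.

G0 stuck-at-0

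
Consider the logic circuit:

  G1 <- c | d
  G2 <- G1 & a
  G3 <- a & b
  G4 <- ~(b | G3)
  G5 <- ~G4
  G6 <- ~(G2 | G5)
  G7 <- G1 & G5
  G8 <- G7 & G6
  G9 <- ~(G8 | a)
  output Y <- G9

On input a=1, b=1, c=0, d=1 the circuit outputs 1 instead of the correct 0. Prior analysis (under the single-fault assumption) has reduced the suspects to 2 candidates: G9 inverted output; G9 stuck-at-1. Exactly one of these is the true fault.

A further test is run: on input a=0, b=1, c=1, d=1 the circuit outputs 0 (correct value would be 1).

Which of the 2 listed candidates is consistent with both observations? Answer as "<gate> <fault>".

Evaluate each candidate on input a=0, b=1, c=1, d=1:
  G9 inverted output: G1=1, G2=0, G3=0, G4=0, G5=1, G6=0, G7=1, G8=0, G9=0 [inverted output] → 0 — matches
  G9 stuck-at-1: G1=1, G2=0, G3=0, G4=0, G5=1, G6=0, G7=1, G8=0, G9=1 [stuck-at-1] → 1 — eliminated
Only G9 inverted output reproduces the observed 0.

G9 inverted output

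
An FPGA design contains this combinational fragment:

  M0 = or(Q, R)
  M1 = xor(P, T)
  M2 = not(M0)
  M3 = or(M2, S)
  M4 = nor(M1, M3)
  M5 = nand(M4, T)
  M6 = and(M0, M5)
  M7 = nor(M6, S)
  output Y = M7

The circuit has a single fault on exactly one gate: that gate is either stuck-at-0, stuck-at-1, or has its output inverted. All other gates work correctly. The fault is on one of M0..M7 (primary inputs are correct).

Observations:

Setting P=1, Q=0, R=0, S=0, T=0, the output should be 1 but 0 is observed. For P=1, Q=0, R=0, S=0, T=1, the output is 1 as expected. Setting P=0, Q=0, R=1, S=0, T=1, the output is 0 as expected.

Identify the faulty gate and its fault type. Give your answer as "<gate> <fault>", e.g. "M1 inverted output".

M0 stuck-at-1

Fault-free values for test 1 (P=1, Q=0, R=0, S=0, T=0): M0=0, M1=1, M2=1, M3=1, M4=0, M5=1, M6=0, M7=1, giving Y=1. Observed 0.
Test 1: faults giving observed 0 are {M0 stuck-at-1, M0 inverted output, M6 stuck-at-1, M6 inverted output, M7 stuck-at-0, M7 inverted output}.
Test 2 (P=1, Q=0, R=0, S=0, T=1): fault-free M0=0, M1=0, M2=1, M3=1, M4=0, M5=1, M6=0, M7=1 → 1; observed 1. Eliminates M6 stuck-at-1, M6 inverted output, M7 stuck-at-0, M7 inverted output.
Test 3 (P=0, Q=0, R=1, S=0, T=1): fault-free M0=1, M1=1, M2=0, M3=0, M4=0, M5=1, M6=1, M7=0 → 0; observed 0. Eliminates M0 inverted output.
Only M0 stuck-at-1 is consistent with every test.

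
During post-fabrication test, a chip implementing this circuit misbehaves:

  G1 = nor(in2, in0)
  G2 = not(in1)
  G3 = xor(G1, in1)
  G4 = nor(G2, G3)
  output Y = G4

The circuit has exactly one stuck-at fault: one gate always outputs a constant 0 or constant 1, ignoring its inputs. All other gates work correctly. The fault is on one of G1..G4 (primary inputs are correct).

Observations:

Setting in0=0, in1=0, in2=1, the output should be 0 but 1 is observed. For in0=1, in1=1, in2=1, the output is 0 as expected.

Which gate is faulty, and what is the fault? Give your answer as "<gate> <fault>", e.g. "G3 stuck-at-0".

G2 stuck-at-0

Fault-free values for test 1 (in0=0, in1=0, in2=1): G1=0, G2=1, G3=0, G4=0, giving Y=0. Observed 1.
Test 1: faults giving observed 1 are {G2 stuck-at-0, G4 stuck-at-1}.
Test 2 (in0=1, in1=1, in2=1): fault-free G1=0, G2=0, G3=1, G4=0 → 0; observed 0. Eliminates G4 stuck-at-1.
Only G2 stuck-at-0 is consistent with every test.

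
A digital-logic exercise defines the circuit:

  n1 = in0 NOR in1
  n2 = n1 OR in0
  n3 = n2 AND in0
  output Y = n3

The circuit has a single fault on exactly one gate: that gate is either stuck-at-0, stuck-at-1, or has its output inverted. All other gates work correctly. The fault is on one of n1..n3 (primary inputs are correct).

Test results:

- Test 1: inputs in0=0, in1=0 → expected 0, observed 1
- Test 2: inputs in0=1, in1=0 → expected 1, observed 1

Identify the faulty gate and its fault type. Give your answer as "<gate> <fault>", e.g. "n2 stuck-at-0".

n3 stuck-at-1

Fault-free values for test 1 (in0=0, in1=0): n1=1, n2=1, n3=0, giving Y=0. Observed 1.
Test 1: faults giving observed 1 are {n3 stuck-at-1, n3 inverted output}.
Test 2 (in0=1, in1=0): fault-free n1=0, n2=1, n3=1 → 1; observed 1. Eliminates n3 inverted output.
Only n3 stuck-at-1 is consistent with every test.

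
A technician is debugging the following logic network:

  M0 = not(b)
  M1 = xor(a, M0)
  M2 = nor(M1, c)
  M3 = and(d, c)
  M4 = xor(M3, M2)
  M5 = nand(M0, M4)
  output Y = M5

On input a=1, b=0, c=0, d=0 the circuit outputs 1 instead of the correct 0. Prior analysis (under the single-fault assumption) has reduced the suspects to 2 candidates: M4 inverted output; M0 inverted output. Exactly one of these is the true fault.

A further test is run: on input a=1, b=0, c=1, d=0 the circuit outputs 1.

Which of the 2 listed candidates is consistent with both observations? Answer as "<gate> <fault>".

M0 inverted output

Evaluate each candidate on input a=1, b=0, c=1, d=0:
  M4 inverted output: M0=1, M1=0, M2=0, M3=0, M4=1 [inverted output], M5=0 → 0 — eliminated
  M0 inverted output: M0=0 [inverted output], M1=1, M2=0, M3=0, M4=0, M5=1 → 1 — matches
Only M0 inverted output reproduces the observed 1.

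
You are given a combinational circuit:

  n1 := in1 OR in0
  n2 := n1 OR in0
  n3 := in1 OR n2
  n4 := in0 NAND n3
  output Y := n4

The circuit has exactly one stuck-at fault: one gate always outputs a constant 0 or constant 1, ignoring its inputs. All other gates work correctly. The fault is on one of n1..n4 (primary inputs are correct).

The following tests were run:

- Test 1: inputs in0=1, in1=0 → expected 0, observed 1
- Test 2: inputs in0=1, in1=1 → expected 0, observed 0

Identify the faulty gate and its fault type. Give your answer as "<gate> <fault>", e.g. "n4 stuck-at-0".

n2 stuck-at-0

Fault-free values for test 1 (in0=1, in1=0): n1=1, n2=1, n3=1, n4=0, giving Y=0. Observed 1.
Test 1: faults giving observed 1 are {n2 stuck-at-0, n3 stuck-at-0, n4 stuck-at-1}.
Test 2 (in0=1, in1=1): fault-free n1=1, n2=1, n3=1, n4=0 → 0; observed 0. Eliminates n3 stuck-at-0, n4 stuck-at-1.
Only n2 stuck-at-0 is consistent with every test.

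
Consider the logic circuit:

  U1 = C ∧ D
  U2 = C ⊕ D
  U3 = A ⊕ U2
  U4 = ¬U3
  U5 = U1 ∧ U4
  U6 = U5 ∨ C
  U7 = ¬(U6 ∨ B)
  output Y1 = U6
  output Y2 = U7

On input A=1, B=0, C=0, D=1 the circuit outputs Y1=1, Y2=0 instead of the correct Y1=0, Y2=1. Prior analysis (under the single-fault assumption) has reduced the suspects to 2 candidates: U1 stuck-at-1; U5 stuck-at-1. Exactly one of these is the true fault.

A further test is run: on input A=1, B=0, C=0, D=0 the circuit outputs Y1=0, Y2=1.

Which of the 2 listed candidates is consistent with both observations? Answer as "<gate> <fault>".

Evaluate each candidate on input A=1, B=0, C=0, D=0:
  U1 stuck-at-1: U1=1 [stuck-at-1], U2=0, U3=1, U4=0, U5=0, U6=0, U7=1 → Y1=0, Y2=1 — matches
  U5 stuck-at-1: U1=0, U2=0, U3=1, U4=0, U5=1 [stuck-at-1], U6=1, U7=0 → Y1=1, Y2=0 — eliminated
Only U1 stuck-at-1 reproduces the observed Y1=0, Y2=1.

U1 stuck-at-1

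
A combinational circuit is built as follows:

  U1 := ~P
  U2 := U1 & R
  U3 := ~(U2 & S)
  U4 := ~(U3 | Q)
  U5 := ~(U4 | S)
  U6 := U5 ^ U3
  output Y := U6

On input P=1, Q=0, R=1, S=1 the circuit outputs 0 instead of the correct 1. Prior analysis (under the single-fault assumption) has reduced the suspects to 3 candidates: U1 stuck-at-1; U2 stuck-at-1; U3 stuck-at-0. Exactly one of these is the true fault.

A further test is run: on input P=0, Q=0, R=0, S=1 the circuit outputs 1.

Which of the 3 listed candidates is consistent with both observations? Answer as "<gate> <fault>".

U1 stuck-at-1

Evaluate each candidate on input P=0, Q=0, R=0, S=1:
  U1 stuck-at-1: U1=1 [stuck-at-1], U2=0, U3=1, U4=0, U5=0, U6=1 → 1 — matches
  U2 stuck-at-1: U1=1, U2=1 [stuck-at-1], U3=0, U4=1, U5=0, U6=0 → 0 — eliminated
  U3 stuck-at-0: U1=1, U2=0, U3=0 [stuck-at-0], U4=1, U5=0, U6=0 → 0 — eliminated
Only U1 stuck-at-1 reproduces the observed 1.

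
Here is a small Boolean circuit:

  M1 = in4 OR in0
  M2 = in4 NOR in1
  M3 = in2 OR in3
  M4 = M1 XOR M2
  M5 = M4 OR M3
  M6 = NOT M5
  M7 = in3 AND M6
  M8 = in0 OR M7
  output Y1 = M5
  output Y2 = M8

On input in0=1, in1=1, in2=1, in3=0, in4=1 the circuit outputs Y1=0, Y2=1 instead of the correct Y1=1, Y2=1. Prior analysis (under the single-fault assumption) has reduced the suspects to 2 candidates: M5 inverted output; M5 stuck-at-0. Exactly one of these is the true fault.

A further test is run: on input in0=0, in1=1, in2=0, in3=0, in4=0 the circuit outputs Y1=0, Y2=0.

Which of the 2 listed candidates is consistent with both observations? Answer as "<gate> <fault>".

M5 stuck-at-0

Evaluate each candidate on input in0=0, in1=1, in2=0, in3=0, in4=0:
  M5 inverted output: M1=0, M2=0, M3=0, M4=0, M5=1 [inverted output], M6=0, M7=0, M8=0 → Y1=1, Y2=0 — eliminated
  M5 stuck-at-0: M1=0, M2=0, M3=0, M4=0, M5=0 [stuck-at-0], M6=1, M7=0, M8=0 → Y1=0, Y2=0 — matches
Only M5 stuck-at-0 reproduces the observed Y1=0, Y2=0.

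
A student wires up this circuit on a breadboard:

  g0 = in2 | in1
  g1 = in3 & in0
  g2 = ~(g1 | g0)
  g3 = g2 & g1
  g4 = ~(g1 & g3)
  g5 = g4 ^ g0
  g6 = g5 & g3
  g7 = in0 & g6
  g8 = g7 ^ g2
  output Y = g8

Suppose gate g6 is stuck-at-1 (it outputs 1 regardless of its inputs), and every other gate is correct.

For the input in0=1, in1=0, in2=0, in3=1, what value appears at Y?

1

Propagate with g6 forced: g0=0, g1=1, g2=0, g3=0, g4=1, g5=1, g6=1 [stuck-at-1], g7=1, g8=1.
So Y = 1. (Without the fault it would be 0.)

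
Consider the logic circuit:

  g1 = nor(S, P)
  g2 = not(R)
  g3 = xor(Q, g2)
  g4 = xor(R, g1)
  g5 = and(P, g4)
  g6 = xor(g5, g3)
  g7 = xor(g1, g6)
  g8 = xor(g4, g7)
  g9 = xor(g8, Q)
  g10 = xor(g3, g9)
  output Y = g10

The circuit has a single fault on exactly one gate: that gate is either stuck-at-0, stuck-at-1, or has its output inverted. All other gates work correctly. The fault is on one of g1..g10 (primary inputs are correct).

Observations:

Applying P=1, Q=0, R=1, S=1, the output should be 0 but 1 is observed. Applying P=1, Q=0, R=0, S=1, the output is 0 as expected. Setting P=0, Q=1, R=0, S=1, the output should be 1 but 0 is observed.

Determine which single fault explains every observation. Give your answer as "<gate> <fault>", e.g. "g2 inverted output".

g8 stuck-at-1

Fault-free values for test 1 (P=1, Q=0, R=1, S=1): g1=0, g2=0, g3=0, g4=1, g5=1, g6=1, g7=1, g8=0, g9=0, g10=0, giving Y=0. Observed 1.
Test 1: faults giving observed 1 are {g1 stuck-at-1, g1 inverted output, g5 stuck-at-0, g5 inverted output, g6 stuck-at-0, g6 inverted output, g7 stuck-at-0, g7 inverted output, g8 stuck-at-1, g8 inverted output, g9 stuck-at-1, g9 inverted output, g10 stuck-at-1, g10 inverted output}.
Test 2 (P=1, Q=0, R=0, S=1): fault-free g1=0, g2=1, g3=1, g4=0, g5=0, g6=1, g7=1, g8=1, g9=1, g10=0 → 0; observed 0. Eliminates g1 stuck-at-1, g1 inverted output, g5 inverted output, g6 stuck-at-0, g6 inverted output, g7 stuck-at-0, g7 inverted output, g8 inverted output, g9 inverted output, g10 stuck-at-1, g10 inverted output.
Test 3 (P=0, Q=1, R=0, S=1): fault-free g1=0, g2=1, g3=0, g4=0, g5=0, g6=0, g7=0, g8=0, g9=1, g10=1 → 1; observed 0. Eliminates g5 stuck-at-0, g9 stuck-at-1.
Only g8 stuck-at-1 is consistent with every test.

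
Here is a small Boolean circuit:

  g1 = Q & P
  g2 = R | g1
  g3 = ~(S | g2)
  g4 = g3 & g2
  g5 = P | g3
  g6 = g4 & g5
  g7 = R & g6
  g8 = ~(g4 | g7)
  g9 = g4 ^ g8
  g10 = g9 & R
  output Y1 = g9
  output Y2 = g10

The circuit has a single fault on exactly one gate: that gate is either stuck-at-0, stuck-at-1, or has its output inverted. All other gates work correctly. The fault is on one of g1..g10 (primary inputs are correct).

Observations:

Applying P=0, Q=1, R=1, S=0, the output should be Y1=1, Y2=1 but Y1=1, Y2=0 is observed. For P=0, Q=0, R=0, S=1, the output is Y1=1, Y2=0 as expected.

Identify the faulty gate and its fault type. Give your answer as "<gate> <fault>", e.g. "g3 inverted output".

Fault-free values for test 1 (P=0, Q=1, R=1, S=0): g1=0, g2=1, g3=0, g4=0, g5=0, g6=0, g7=0, g8=1, g9=1, g10=1, giving Y1=1, Y2=1. Observed Y1=1, Y2=0.
Test 1: faults giving observed Y1=1, Y2=0 are {g10 stuck-at-0, g10 inverted output}.
Test 2 (P=0, Q=0, R=0, S=1): fault-free g1=0, g2=0, g3=0, g4=0, g5=0, g6=0, g7=0, g8=1, g9=1, g10=0 → Y1=1, Y2=0; observed Y1=1, Y2=0. Eliminates g10 inverted output.
Only g10 stuck-at-0 is consistent with every test.

g10 stuck-at-0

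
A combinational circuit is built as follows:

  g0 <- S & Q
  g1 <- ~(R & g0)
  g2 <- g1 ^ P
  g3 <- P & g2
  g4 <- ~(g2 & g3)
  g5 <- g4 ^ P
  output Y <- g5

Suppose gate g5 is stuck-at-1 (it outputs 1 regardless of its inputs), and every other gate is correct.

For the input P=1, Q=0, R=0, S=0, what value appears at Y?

Propagate with g5 forced: g0=0, g1=1, g2=0, g3=0, g4=1, g5=1 [stuck-at-1].
So Y = 1. (Without the fault it would be 0.)

1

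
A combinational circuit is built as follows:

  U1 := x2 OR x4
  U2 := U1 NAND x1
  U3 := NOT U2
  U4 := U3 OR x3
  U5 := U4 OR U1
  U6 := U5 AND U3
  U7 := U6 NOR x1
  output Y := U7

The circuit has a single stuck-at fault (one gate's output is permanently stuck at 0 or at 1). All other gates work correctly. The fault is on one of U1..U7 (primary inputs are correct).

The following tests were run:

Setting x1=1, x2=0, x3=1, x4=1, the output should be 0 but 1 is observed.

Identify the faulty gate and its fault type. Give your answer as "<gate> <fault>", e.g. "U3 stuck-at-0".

U7 stuck-at-1

Fault-free values for test 1 (x1=1, x2=0, x3=1, x4=1): U1=1, U2=0, U3=1, U4=1, U5=1, U6=1, U7=0, giving Y=0. Observed 1.
Test 1: faults giving observed 1 are {U7 stuck-at-1}.
Only U7 stuck-at-1 is consistent with every test.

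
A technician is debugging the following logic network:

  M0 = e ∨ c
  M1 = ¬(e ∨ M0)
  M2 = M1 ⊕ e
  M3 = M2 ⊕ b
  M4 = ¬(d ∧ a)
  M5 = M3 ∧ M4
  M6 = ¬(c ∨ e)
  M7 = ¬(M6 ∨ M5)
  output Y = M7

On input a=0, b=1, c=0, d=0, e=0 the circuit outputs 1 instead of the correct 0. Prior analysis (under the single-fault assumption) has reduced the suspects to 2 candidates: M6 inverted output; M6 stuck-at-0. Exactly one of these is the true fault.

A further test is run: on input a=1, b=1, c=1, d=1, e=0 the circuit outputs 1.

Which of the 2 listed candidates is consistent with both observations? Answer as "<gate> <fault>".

Evaluate each candidate on input a=1, b=1, c=1, d=1, e=0:
  M6 inverted output: M0=1, M1=0, M2=0, M3=1, M4=0, M5=0, M6=1 [inverted output], M7=0 → 0 — eliminated
  M6 stuck-at-0: M0=1, M1=0, M2=0, M3=1, M4=0, M5=0, M6=0 [stuck-at-0], M7=1 → 1 — matches
Only M6 stuck-at-0 reproduces the observed 1.

M6 stuck-at-0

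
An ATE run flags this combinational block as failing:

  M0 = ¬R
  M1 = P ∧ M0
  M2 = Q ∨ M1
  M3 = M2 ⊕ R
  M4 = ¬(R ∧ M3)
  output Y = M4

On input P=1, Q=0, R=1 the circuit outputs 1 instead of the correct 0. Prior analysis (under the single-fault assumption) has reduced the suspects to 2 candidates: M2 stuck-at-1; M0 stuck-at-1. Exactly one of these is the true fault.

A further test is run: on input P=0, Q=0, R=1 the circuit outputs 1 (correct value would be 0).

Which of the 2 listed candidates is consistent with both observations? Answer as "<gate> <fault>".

M2 stuck-at-1

Evaluate each candidate on input P=0, Q=0, R=1:
  M2 stuck-at-1: M0=0, M1=0, M2=1 [stuck-at-1], M3=0, M4=1 → 1 — matches
  M0 stuck-at-1: M0=1 [stuck-at-1], M1=0, M2=0, M3=1, M4=0 → 0 — eliminated
Only M2 stuck-at-1 reproduces the observed 1.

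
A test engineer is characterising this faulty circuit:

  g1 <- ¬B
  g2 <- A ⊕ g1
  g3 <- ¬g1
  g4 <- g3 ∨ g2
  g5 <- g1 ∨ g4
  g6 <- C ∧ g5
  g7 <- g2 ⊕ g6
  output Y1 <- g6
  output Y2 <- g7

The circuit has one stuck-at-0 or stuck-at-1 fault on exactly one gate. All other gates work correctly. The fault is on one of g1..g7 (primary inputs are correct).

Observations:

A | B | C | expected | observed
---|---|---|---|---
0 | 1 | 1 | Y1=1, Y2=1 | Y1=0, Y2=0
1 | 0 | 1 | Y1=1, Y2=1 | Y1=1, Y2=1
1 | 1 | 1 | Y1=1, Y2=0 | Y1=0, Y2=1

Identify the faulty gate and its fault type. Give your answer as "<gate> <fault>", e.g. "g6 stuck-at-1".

g4 stuck-at-0

Fault-free values for test 1 (A=0, B=1, C=1): g1=0, g2=0, g3=1, g4=1, g5=1, g6=1, g7=1, giving Y1=1, Y2=1. Observed Y1=0, Y2=0.
Test 1: faults giving observed Y1=0, Y2=0 are {g3 stuck-at-0, g4 stuck-at-0, g5 stuck-at-0, g6 stuck-at-0}.
Test 2 (A=1, B=0, C=1): fault-free g1=1, g2=0, g3=0, g4=0, g5=1, g6=1, g7=1 → Y1=1, Y2=1; observed Y1=1, Y2=1. Eliminates g5 stuck-at-0, g6 stuck-at-0.
Test 3 (A=1, B=1, C=1): fault-free g1=0, g2=1, g3=1, g4=1, g5=1, g6=1, g7=0 → Y1=1, Y2=0; observed Y1=0, Y2=1. Eliminates g3 stuck-at-0.
Only g4 stuck-at-0 is consistent with every test.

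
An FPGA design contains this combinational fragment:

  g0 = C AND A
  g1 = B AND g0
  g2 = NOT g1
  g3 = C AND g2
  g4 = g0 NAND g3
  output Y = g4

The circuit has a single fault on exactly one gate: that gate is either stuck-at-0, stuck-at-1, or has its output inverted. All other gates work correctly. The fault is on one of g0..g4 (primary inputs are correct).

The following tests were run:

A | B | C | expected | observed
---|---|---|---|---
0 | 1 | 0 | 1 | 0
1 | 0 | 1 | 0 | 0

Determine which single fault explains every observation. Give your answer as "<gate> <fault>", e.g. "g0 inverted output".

Fault-free values for test 1 (A=0, B=1, C=0): g0=0, g1=0, g2=1, g3=0, g4=1, giving Y=1. Observed 0.
Test 1: faults giving observed 0 are {g4 stuck-at-0, g4 inverted output}.
Test 2 (A=1, B=0, C=1): fault-free g0=1, g1=0, g2=1, g3=1, g4=0 → 0; observed 0. Eliminates g4 inverted output.
Only g4 stuck-at-0 is consistent with every test.

g4 stuck-at-0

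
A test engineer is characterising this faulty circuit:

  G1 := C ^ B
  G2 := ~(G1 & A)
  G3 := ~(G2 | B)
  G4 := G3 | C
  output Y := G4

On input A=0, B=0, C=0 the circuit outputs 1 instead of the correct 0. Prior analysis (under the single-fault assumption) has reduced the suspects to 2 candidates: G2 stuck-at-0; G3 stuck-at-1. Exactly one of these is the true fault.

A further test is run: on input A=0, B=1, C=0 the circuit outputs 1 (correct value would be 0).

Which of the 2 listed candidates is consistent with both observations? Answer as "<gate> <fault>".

Evaluate each candidate on input A=0, B=1, C=0:
  G2 stuck-at-0: G1=1, G2=0 [stuck-at-0], G3=0, G4=0 → 0 — eliminated
  G3 stuck-at-1: G1=1, G2=1, G3=1 [stuck-at-1], G4=1 → 1 — matches
Only G3 stuck-at-1 reproduces the observed 1.

G3 stuck-at-1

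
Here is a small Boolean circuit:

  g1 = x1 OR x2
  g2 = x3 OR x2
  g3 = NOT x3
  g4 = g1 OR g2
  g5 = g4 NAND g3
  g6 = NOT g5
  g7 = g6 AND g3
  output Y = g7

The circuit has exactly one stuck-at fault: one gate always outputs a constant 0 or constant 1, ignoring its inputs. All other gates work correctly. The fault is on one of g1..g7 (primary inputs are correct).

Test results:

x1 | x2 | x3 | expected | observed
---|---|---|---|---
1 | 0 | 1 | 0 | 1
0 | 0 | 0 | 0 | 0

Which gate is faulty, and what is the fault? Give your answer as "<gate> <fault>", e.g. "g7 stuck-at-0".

g3 stuck-at-1

Fault-free values for test 1 (x1=1, x2=0, x3=1): g1=1, g2=1, g3=0, g4=1, g5=1, g6=0, g7=0, giving Y=0. Observed 1.
Test 1: faults giving observed 1 are {g3 stuck-at-1, g7 stuck-at-1}.
Test 2 (x1=0, x2=0, x3=0): fault-free g1=0, g2=0, g3=1, g4=0, g5=1, g6=0, g7=0 → 0; observed 0. Eliminates g7 stuck-at-1.
Only g3 stuck-at-1 is consistent with every test.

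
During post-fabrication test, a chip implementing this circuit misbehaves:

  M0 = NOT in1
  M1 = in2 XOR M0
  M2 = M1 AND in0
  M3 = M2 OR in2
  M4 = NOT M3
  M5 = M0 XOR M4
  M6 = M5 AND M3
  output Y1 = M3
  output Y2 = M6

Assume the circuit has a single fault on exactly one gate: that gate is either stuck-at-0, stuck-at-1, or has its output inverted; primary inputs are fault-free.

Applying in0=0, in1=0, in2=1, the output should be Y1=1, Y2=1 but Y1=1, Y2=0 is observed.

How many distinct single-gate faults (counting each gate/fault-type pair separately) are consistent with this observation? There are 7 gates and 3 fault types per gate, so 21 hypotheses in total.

8

Fault-free: M0=1, M1=0, M2=0, M3=1, M4=0, M5=1, M6=1 → Y1=1, Y2=1. Observed Y1=1, Y2=0.
  M0: stuck-at-0, inverted output ✓; others ✗
  M1: none of the 3 fault types match ✗
  M2: none of the 3 fault types match ✗
  M3: none of the 3 fault types match ✗
  M4: stuck-at-1, inverted output ✓; others ✗
  M5: stuck-at-0, inverted output ✓; others ✗
  M6: stuck-at-0, inverted output ✓; others ✗
Consistent faults: {M0 stuck-at-0, M0 inverted output, M4 stuck-at-1, M4 inverted output, M5 stuck-at-0, M5 inverted output, M6 stuck-at-0, M6 inverted output} — 8 in all.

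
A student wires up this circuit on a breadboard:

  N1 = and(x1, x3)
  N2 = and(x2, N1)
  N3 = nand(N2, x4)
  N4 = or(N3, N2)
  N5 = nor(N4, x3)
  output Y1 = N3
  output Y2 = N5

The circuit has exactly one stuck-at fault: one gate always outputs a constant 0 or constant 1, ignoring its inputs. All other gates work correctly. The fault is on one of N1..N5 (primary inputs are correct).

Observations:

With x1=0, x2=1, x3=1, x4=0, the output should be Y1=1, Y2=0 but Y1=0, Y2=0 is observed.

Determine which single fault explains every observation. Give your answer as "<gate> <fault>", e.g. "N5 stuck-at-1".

Fault-free values for test 1 (x1=0, x2=1, x3=1, x4=0): N1=0, N2=0, N3=1, N4=1, N5=0, giving Y1=1, Y2=0. Observed Y1=0, Y2=0.
Test 1: faults giving observed Y1=0, Y2=0 are {N3 stuck-at-0}.
Only N3 stuck-at-0 is consistent with every test.

N3 stuck-at-0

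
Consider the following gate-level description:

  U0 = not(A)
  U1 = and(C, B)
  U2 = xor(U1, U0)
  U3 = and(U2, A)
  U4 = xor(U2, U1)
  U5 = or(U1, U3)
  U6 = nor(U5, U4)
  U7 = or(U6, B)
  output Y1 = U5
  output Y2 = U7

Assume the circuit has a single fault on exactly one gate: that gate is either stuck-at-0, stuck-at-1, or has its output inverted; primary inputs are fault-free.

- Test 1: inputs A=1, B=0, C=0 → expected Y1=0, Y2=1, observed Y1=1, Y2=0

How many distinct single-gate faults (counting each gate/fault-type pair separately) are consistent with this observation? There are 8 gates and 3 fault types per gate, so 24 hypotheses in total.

Fault-free: U0=0, U1=0, U2=0, U3=0, U4=0, U5=0, U6=1, U7=1 → Y1=0, Y2=1. Observed Y1=1, Y2=0.
  U0: stuck-at-1, inverted output ✓; others ✗
  U1: stuck-at-1, inverted output ✓; others ✗
  U2: stuck-at-1, inverted output ✓; others ✗
  U3: stuck-at-1, inverted output ✓; others ✗
  U4: none of the 3 fault types match ✗
  U5: stuck-at-1, inverted output ✓; others ✗
  U6: none of the 3 fault types match ✗
  U7: none of the 3 fault types match ✗
Consistent faults: {U0 stuck-at-1, U0 inverted output, U1 stuck-at-1, U1 inverted output, U2 stuck-at-1, U2 inverted output, U3 stuck-at-1, U3 inverted output, U5 stuck-at-1, U5 inverted output} — 10 in all.

10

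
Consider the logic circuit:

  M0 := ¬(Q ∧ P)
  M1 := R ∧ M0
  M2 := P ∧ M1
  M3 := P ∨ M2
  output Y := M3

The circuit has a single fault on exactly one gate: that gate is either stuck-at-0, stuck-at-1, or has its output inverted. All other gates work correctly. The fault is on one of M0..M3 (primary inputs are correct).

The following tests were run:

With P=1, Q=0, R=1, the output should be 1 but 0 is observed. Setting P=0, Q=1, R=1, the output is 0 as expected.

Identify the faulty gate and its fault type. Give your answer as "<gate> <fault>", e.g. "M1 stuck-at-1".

M3 stuck-at-0

Fault-free values for test 1 (P=1, Q=0, R=1): M0=1, M1=1, M2=1, M3=1, giving Y=1. Observed 0.
Test 1: faults giving observed 0 are {M3 stuck-at-0, M3 inverted output}.
Test 2 (P=0, Q=1, R=1): fault-free M0=1, M1=1, M2=0, M3=0 → 0; observed 0. Eliminates M3 inverted output.
Only M3 stuck-at-0 is consistent with every test.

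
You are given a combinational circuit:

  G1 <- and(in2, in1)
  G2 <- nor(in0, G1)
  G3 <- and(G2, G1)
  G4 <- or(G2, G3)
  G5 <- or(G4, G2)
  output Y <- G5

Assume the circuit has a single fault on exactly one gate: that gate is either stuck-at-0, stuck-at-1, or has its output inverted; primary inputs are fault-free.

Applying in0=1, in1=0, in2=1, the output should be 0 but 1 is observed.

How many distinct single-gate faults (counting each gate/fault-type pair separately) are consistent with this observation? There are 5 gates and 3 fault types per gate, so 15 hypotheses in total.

Fault-free: G1=0, G2=0, G3=0, G4=0, G5=0 → 0. Observed 1.
  G1: none of the 3 fault types match ✗
  G2: stuck-at-1, inverted output ✓; others ✗
  G3: stuck-at-1, inverted output ✓; others ✗
  G4: stuck-at-1, inverted output ✓; others ✗
  G5: stuck-at-1, inverted output ✓; others ✗
Consistent faults: {G2 stuck-at-1, G2 inverted output, G3 stuck-at-1, G3 inverted output, G4 stuck-at-1, G4 inverted output, G5 stuck-at-1, G5 inverted output} — 8 in all.

8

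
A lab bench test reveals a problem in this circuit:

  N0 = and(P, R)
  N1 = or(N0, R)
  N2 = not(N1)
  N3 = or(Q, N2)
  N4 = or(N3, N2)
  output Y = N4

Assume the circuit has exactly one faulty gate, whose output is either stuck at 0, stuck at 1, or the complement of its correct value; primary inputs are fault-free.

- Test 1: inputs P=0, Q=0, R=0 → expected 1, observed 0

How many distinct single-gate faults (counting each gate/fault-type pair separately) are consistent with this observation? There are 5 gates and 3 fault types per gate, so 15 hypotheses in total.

8

Fault-free: N0=0, N1=0, N2=1, N3=1, N4=1 → 1. Observed 0.
  N0: stuck-at-1, inverted output ✓; others ✗
  N1: stuck-at-1, inverted output ✓; others ✗
  N2: stuck-at-0, inverted output ✓; others ✗
  N3: none of the 3 fault types match ✗
  N4: stuck-at-0, inverted output ✓; others ✗
Consistent faults: {N0 stuck-at-1, N0 inverted output, N1 stuck-at-1, N1 inverted output, N2 stuck-at-0, N2 inverted output, N4 stuck-at-0, N4 inverted output} — 8 in all.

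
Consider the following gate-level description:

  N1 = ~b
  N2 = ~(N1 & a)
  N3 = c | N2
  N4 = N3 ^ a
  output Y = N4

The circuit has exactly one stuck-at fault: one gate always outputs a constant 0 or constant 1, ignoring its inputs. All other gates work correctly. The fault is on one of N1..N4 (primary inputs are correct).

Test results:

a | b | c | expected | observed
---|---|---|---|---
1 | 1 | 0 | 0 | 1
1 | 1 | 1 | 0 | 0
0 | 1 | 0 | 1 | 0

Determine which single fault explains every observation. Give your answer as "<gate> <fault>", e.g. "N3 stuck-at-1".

Fault-free values for test 1 (a=1, b=1, c=0): N1=0, N2=1, N3=1, N4=0, giving Y=0. Observed 1.
Test 1: faults giving observed 1 are {N1 stuck-at-1, N2 stuck-at-0, N3 stuck-at-0, N4 stuck-at-1}.
Test 2 (a=1, b=1, c=1): fault-free N1=0, N2=1, N3=1, N4=0 → 0; observed 0. Eliminates N3 stuck-at-0, N4 stuck-at-1.
Test 3 (a=0, b=1, c=0): fault-free N1=0, N2=1, N3=1, N4=1 → 1; observed 0. Eliminates N1 stuck-at-1.
Only N2 stuck-at-0 is consistent with every test.

N2 stuck-at-0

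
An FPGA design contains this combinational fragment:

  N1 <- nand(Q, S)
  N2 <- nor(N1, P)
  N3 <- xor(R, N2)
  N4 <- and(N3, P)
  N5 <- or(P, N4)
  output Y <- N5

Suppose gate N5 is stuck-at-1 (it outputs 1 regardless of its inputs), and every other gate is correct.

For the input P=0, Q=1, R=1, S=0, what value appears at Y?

Propagate with N5 forced: N1=1, N2=0, N3=1, N4=0, N5=1 [stuck-at-1].
So Y = 1. (Without the fault it would be 0.)

1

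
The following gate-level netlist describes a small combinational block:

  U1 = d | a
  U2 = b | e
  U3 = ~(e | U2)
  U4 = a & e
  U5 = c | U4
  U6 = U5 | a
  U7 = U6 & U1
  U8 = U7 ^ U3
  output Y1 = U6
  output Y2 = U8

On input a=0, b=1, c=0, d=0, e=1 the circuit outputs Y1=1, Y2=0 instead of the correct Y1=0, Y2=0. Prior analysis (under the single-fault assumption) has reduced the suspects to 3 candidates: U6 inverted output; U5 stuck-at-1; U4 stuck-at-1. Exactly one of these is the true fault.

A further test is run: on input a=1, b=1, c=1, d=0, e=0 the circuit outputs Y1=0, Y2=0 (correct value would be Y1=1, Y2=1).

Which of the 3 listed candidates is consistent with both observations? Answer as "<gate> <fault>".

U6 inverted output

Evaluate each candidate on input a=1, b=1, c=1, d=0, e=0:
  U6 inverted output: U1=1, U2=1, U3=0, U4=0, U5=1, U6=0 [inverted output], U7=0, U8=0 → Y1=0, Y2=0 — matches
  U5 stuck-at-1: U1=1, U2=1, U3=0, U4=0, U5=1 [stuck-at-1], U6=1, U7=1, U8=1 → Y1=1, Y2=1 — eliminated
  U4 stuck-at-1: U1=1, U2=1, U3=0, U4=1 [stuck-at-1], U5=1, U6=1, U7=1, U8=1 → Y1=1, Y2=1 — eliminated
Only U6 inverted output reproduces the observed Y1=0, Y2=0.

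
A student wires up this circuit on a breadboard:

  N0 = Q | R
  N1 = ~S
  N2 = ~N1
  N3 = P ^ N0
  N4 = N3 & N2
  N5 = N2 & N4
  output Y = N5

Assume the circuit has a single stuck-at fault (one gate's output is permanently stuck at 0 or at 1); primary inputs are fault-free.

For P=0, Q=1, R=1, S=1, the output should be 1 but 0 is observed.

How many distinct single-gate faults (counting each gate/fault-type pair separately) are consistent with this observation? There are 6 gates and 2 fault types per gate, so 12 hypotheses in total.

Fault-free: N0=1, N1=0, N2=1, N3=1, N4=1, N5=1 → 1. Observed 0.
  N0 stuck-at-0: output 0 ✓
  N0 stuck-at-1: output 1 ✗
  N1 stuck-at-0: output 1 ✗
  N1 stuck-at-1: output 0 ✓
  N2 stuck-at-0: output 0 ✓
  N2 stuck-at-1: output 1 ✗
  N3 stuck-at-0: output 0 ✓
  N3 stuck-at-1: output 1 ✗
  N4 stuck-at-0: output 0 ✓
  N4 stuck-at-1: output 1 ✗
  N5 stuck-at-0: output 0 ✓
  N5 stuck-at-1: output 1 ✗
Consistent faults: {N0 stuck-at-0, N1 stuck-at-1, N2 stuck-at-0, N3 stuck-at-0, N4 stuck-at-0, N5 stuck-at-0} — 6 in all.

6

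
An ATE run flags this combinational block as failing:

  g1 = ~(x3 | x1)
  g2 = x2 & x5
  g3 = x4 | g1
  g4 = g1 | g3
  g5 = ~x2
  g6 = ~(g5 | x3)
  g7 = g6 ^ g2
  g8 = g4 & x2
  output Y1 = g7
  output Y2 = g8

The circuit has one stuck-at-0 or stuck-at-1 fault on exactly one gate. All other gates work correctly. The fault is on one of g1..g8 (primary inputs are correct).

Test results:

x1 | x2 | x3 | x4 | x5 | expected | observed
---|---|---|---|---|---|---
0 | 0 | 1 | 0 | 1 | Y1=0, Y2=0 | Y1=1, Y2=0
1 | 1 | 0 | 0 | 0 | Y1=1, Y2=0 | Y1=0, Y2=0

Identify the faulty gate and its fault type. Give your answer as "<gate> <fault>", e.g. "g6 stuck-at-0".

g2 stuck-at-1

Fault-free values for test 1 (x1=0, x2=0, x3=1, x4=0, x5=1): g1=0, g2=0, g3=0, g4=0, g5=1, g6=0, g7=0, g8=0, giving Y1=0, Y2=0. Observed Y1=1, Y2=0.
Test 1: faults giving observed Y1=1, Y2=0 are {g2 stuck-at-1, g6 stuck-at-1, g7 stuck-at-1}.
Test 2 (x1=1, x2=1, x3=0, x4=0, x5=0): fault-free g1=0, g2=0, g3=0, g4=0, g5=0, g6=1, g7=1, g8=0 → Y1=1, Y2=0; observed Y1=0, Y2=0. Eliminates g6 stuck-at-1, g7 stuck-at-1.
Only g2 stuck-at-1 is consistent with every test.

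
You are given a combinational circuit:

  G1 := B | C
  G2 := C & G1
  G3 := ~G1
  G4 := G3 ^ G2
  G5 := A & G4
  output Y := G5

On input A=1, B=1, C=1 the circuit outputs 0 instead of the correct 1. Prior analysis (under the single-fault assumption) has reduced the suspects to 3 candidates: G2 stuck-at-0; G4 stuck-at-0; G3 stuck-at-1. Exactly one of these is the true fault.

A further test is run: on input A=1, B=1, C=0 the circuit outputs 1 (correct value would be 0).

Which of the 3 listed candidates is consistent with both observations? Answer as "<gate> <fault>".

G3 stuck-at-1

Evaluate each candidate on input A=1, B=1, C=0:
  G2 stuck-at-0: G1=1, G2=0 [stuck-at-0], G3=0, G4=0, G5=0 → 0 — eliminated
  G4 stuck-at-0: G1=1, G2=0, G3=0, G4=0 [stuck-at-0], G5=0 → 0 — eliminated
  G3 stuck-at-1: G1=1, G2=0, G3=1 [stuck-at-1], G4=1, G5=1 → 1 — matches
Only G3 stuck-at-1 reproduces the observed 1.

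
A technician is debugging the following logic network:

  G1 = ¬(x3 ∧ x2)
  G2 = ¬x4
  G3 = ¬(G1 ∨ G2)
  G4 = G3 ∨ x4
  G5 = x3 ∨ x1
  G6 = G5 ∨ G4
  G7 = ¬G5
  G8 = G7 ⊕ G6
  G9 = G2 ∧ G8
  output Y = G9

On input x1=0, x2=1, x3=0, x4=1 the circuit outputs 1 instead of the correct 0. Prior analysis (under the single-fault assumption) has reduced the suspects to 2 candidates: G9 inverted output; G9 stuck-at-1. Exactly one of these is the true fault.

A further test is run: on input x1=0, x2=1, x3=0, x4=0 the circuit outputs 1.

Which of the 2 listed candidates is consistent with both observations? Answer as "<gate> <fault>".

G9 stuck-at-1

Evaluate each candidate on input x1=0, x2=1, x3=0, x4=0:
  G9 inverted output: G1=1, G2=1, G3=0, G4=0, G5=0, G6=0, G7=1, G8=1, G9=0 [inverted output] → 0 — eliminated
  G9 stuck-at-1: G1=1, G2=1, G3=0, G4=0, G5=0, G6=0, G7=1, G8=1, G9=1 [stuck-at-1] → 1 — matches
Only G9 stuck-at-1 reproduces the observed 1.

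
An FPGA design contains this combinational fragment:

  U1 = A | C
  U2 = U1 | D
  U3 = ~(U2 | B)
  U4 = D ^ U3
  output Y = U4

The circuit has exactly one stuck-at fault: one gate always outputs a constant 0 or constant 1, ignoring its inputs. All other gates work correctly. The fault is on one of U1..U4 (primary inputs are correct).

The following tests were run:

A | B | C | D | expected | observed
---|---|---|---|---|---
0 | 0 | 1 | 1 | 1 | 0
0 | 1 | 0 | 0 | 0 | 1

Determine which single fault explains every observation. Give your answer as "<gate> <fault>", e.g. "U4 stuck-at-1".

Fault-free values for test 1 (A=0, B=0, C=1, D=1): U1=1, U2=1, U3=0, U4=1, giving Y=1. Observed 0.
Test 1: faults giving observed 0 are {U2 stuck-at-0, U3 stuck-at-1, U4 stuck-at-0}.
Test 2 (A=0, B=1, C=0, D=0): fault-free U1=0, U2=0, U3=0, U4=0 → 0; observed 1. Eliminates U2 stuck-at-0, U4 stuck-at-0.
Only U3 stuck-at-1 is consistent with every test.

U3 stuck-at-1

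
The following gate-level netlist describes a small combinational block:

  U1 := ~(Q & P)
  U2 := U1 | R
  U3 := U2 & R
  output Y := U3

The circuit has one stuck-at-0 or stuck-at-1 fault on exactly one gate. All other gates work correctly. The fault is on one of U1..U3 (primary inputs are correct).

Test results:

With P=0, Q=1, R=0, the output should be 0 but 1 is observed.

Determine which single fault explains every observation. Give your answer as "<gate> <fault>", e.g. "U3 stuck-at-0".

U3 stuck-at-1

Fault-free values for test 1 (P=0, Q=1, R=0): U1=1, U2=1, U3=0, giving Y=0. Observed 1.
Test 1: faults giving observed 1 are {U3 stuck-at-1}.
Only U3 stuck-at-1 is consistent with every test.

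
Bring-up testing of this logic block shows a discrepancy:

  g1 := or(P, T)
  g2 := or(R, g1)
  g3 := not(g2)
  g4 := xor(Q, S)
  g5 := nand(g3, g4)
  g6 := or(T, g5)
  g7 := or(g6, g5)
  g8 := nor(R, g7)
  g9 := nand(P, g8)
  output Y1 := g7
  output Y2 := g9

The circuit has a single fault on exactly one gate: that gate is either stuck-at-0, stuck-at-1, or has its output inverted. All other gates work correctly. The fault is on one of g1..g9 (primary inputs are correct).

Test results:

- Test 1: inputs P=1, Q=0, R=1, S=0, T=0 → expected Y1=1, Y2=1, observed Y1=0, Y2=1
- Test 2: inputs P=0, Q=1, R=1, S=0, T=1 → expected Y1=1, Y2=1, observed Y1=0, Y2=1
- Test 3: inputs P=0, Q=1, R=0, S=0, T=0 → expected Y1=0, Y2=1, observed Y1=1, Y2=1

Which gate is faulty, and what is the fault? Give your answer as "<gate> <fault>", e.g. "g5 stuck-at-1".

g7 inverted output

Fault-free values for test 1 (P=1, Q=0, R=1, S=0, T=0): g1=1, g2=1, g3=0, g4=0, g5=1, g6=1, g7=1, g8=0, g9=1, giving Y1=1, Y2=1. Observed Y1=0, Y2=1.
Test 1: faults giving observed Y1=0, Y2=1 are {g5 stuck-at-0, g5 inverted output, g7 stuck-at-0, g7 inverted output}.
Test 2 (P=0, Q=1, R=1, S=0, T=1): fault-free g1=1, g2=1, g3=0, g4=1, g5=1, g6=1, g7=1, g8=0, g9=1 → Y1=1, Y2=1; observed Y1=0, Y2=1. Eliminates g5 stuck-at-0, g5 inverted output.
Test 3 (P=0, Q=1, R=0, S=0, T=0): fault-free g1=0, g2=0, g3=1, g4=1, g5=0, g6=0, g7=0, g8=1, g9=1 → Y1=0, Y2=1; observed Y1=1, Y2=1. Eliminates g7 stuck-at-0.
Only g7 inverted output is consistent with every test.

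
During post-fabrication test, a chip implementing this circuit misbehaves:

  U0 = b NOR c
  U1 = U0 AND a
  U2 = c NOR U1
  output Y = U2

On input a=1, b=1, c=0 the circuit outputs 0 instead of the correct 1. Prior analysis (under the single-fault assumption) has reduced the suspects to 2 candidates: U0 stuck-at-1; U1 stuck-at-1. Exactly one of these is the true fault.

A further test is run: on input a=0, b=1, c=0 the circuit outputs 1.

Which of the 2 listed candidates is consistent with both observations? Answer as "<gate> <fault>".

U0 stuck-at-1

Evaluate each candidate on input a=0, b=1, c=0:
  U0 stuck-at-1: U0=1 [stuck-at-1], U1=0, U2=1 → 1 — matches
  U1 stuck-at-1: U0=0, U1=1 [stuck-at-1], U2=0 → 0 — eliminated
Only U0 stuck-at-1 reproduces the observed 1.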